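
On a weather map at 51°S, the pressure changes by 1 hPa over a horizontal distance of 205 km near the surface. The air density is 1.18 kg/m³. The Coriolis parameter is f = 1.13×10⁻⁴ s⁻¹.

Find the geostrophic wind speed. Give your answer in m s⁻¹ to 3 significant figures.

3.66 m s⁻¹

Pressure gradient: |∂P/∂n| = 100 Pa / 205000 m = 4.88×10⁻⁴ Pa/m
Geostrophic balance (pressure-gradient force = Coriolis force):
V_g = (1/(fρ)) |∂P/∂n| = 4.88×10⁻⁴ / (1.13×10⁻⁴ × 1.18) = 3.66 m/s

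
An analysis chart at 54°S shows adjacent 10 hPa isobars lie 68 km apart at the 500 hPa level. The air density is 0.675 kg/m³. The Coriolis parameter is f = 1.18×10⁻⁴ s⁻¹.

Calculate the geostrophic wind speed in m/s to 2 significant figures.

Pressure gradient: |∂P/∂n| = 1000 Pa / 68000 m = 1.47×10⁻² Pa/m
Geostrophic balance (pressure-gradient force = Coriolis force):
V_g = (1/(fρ)) |∂P/∂n| = 1.47×10⁻² / (1.18×10⁻⁴ × 0.675) = 185 m/s

180 m/s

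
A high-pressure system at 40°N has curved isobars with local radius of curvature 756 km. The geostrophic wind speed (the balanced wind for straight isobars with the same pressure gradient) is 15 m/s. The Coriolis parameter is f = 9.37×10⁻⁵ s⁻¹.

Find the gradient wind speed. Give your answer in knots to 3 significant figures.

41.9 knots

Around a high, pressure-gradient force acts outward with centrifugal, so Coriolis balances both:
fV = (1/ρ)|∂P/∂n| + V²/R  →  V² − fR·V + fR·V_g = 0
With fR = 9.37×10⁻⁵ × 756×10³ m = 70.8 m/s:
V = [fR − √((fR)² − 4 fR V_g)]/2 = [70.8 − √(70.8² − 4×70.8×15)]/2 = 21.6 m/s
Supergeostrophic (V > V_g = 15 m/s), as expected around a high.
Converting: 21.6 m/s × 1.944 = 41.9 knots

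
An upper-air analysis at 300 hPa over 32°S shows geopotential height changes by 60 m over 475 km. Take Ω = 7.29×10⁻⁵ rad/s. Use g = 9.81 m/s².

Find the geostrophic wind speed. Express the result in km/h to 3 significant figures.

57.7 km/h

Coriolis parameter at 32°S:
f = 2Ω sin φ = 2 × 7.29×10⁻⁵ × sin 32° = 7.73×10⁻⁵ s⁻¹
Height gradient: |∂Z/∂n| = 60 m / 475000 m = 1.26×10⁻⁴
On a pressure surface, geostrophic balance gives V_g = (g/f)|∂Z/∂n|:
V_g = 9.81 × 1.26×10⁻⁴ / 7.73×10⁻⁵ = 16.0 m/s
Converting: 16.0 m/s × 3.6 = 57.7 km/h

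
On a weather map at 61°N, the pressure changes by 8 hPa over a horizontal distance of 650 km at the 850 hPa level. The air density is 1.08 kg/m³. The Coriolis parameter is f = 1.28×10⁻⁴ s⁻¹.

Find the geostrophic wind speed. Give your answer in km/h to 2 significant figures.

32 km/h

Pressure gradient: |∂P/∂n| = 800 Pa / 650000 m = 1.23×10⁻³ Pa/m
Geostrophic balance (pressure-gradient force = Coriolis force):
V_g = (1/(fρ)) |∂P/∂n| = 1.23×10⁻³ / (1.28×10⁻⁴ × 1.08) = 8.90 m/s
Converting: 8.90 m/s × 3.6 = 32 km/h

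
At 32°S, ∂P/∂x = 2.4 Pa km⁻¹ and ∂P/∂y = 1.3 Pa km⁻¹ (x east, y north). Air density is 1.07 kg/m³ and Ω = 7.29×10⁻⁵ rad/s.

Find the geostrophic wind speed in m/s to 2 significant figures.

33 m/s

Coriolis parameter at 32°S:
f = 2Ω sin φ = 2 × 7.29×10⁻⁵ × sin 32° = 7.73×10⁻⁵ s⁻¹
In the Southern Hemisphere f is negative: f = −7.73×10⁻⁵ s⁻¹.
Component geostrophic relations (x east, y north):
u_g = −(1/(fρ)) ∂P/∂y,  v_g = (1/(fρ)) ∂P/∂x
u_g = −(1.3×10⁻³)/(−7.73×10⁻⁵ × 1.07) = 15.7 m/s;  v_g = (2.4×10⁻³)/(−7.73×10⁻⁵ × 1.07) = −29.0 m/s
|V_g| = √(u_g² + v_g²) = 33.0 m/s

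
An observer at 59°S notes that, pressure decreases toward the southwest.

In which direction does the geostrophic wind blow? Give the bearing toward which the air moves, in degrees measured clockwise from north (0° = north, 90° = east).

The pressure-gradient force points toward the southwest (bearing 225°).
Geostrophic balance: in the Southern Hemisphere the Coriolis force deflects motion to the left, so the geostrophic wind blows 90° to the left of the pressure-gradient force (low pressure on the right).
Rotating 225° by 90° counterclockwise gives 135° — the wind blows toward the southeast.

135°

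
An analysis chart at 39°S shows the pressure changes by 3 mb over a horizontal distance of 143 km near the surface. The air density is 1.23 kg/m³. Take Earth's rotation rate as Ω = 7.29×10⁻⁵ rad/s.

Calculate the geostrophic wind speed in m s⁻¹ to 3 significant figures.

18.6 m s⁻¹

Coriolis parameter at 39°S:
f = 2Ω sin φ = 2 × 7.29×10⁻⁵ × sin 39° = 9.18×10⁻⁵ s⁻¹
Pressure gradient: |∂P/∂n| = 300 Pa / 143000 m = 2.10×10⁻³ Pa/m
Geostrophic balance (pressure-gradient force = Coriolis force):
V_g = (1/(fρ)) |∂P/∂n| = 2.10×10⁻³ / (9.18×10⁻⁵ × 1.23) = 18.6 m/s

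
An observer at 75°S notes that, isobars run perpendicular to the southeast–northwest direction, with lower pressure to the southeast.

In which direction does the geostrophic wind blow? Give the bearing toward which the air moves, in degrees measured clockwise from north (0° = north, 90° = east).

045°

The pressure-gradient force points toward the southeast (bearing 135°).
Geostrophic balance: in the Southern Hemisphere the Coriolis force deflects motion to the left, so the geostrophic wind blows 90° to the left of the pressure-gradient force (low pressure on the right).
Rotating 135° by 90° counterclockwise gives 045° — the wind blows toward the northeast.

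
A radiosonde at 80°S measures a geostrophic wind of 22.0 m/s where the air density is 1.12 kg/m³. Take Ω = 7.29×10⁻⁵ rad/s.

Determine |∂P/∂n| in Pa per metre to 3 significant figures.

3.54×10⁻³ Pa/m

Coriolis parameter at 80°S:
f = 2Ω sin φ = 2 × 7.29×10⁻⁵ × sin 80° = 1.44×10⁻⁴ s⁻¹
Geostrophic balance rearranged: |∂P/∂n| = f ρ V_g
|∂P/∂n| = 1.44×10⁻⁴ × 1.12 × 22.0 = 3.54×10⁻³ Pa/m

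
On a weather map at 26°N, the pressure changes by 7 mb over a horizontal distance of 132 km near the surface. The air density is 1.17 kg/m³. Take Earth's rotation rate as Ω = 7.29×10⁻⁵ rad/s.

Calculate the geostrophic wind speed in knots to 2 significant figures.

140 knots

Coriolis parameter at 26°N:
f = 2Ω sin φ = 2 × 7.29×10⁻⁵ × sin 26° = 6.39×10⁻⁵ s⁻¹
Pressure gradient: |∂P/∂n| = 700 Pa / 132000 m = 5.30×10⁻³ Pa/m
Geostrophic balance (pressure-gradient force = Coriolis force):
V_g = (1/(fρ)) |∂P/∂n| = 5.30×10⁻³ / (6.39×10⁻⁵ × 1.17) = 70.9 m/s
Converting: 70.9 m/s × 1.944 = 140 knots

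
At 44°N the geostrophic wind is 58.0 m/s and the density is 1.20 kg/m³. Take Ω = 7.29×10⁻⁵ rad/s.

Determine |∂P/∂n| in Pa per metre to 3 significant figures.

7.05×10⁻³ Pa/m

Coriolis parameter at 44°N:
f = 2Ω sin φ = 2 × 7.29×10⁻⁵ × sin 44° = 1.01×10⁻⁴ s⁻¹
Geostrophic balance rearranged: |∂P/∂n| = f ρ V_g
|∂P/∂n| = 1.01×10⁻⁴ × 1.20 × 58.0 = 7.05×10⁻³ Pa/m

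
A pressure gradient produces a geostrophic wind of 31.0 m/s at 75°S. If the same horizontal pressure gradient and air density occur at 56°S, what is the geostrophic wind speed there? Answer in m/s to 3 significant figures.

36.1 m/s

With the same pressure gradient and density, V_g ∝ 1/f ∝ 1/sin φ.
V₂ = V₁ · sin φ₁ / sin φ₂ = 31.0 × sin 75° / sin 56°
V₂ = 31.0 × 0.9659/0.8290 = 36.1 m/s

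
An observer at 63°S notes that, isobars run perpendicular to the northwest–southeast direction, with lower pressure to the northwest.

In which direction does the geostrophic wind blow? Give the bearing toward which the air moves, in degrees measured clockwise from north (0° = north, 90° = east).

225°

The pressure-gradient force points toward the northwest (bearing 315°).
Geostrophic balance: in the Southern Hemisphere the Coriolis force deflects motion to the left, so the geostrophic wind blows 90° to the left of the pressure-gradient force (low pressure on the right).
Rotating 315° by 90° counterclockwise gives 225° — the wind blows toward the southwest.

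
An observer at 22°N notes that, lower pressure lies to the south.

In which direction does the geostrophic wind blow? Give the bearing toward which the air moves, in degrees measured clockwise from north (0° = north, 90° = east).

270°

The pressure-gradient force points toward the south (bearing 180°).
Geostrophic balance: in the Northern Hemisphere the Coriolis force deflects motion to the right, so the geostrophic wind blows 90° to the right of the pressure-gradient force (low pressure on the left).
Rotating 180° by 90° clockwise gives 270° — the wind blows toward the west.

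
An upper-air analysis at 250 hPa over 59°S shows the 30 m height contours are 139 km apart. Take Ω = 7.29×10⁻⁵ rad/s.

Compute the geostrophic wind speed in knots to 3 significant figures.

32.9 knots

Coriolis parameter at 59°S:
f = 2Ω sin φ = 2 × 7.29×10⁻⁵ × sin 59° = 1.25×10⁻⁴ s⁻¹
Height gradient: |∂Z/∂n| = 30 m / 139000 m = 2.16×10⁻⁴
On a pressure surface, geostrophic balance gives V_g = (g/f)|∂Z/∂n|:
V_g = 9.81 × 2.16×10⁻⁴ / 1.25×10⁻⁴ = 16.9 m/s
Converting: 16.9 m/s × 1.944 = 32.9 knots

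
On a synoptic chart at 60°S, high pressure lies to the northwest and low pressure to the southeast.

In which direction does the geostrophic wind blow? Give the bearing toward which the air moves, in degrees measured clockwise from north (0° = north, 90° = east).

045°

The pressure-gradient force points toward the southeast (bearing 135°).
Geostrophic balance: in the Southern Hemisphere the Coriolis force deflects motion to the left, so the geostrophic wind blows 90° to the left of the pressure-gradient force (low pressure on the right).
Rotating 135° by 90° counterclockwise gives 045° — the wind blows toward the northeast.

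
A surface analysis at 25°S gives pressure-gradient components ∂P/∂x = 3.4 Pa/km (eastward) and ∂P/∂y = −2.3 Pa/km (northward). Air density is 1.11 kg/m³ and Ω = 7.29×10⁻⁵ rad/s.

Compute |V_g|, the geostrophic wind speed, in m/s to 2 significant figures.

60 m/s

Coriolis parameter at 25°S:
f = 2Ω sin φ = 2 × 7.29×10⁻⁵ × sin 25° = 6.16×10⁻⁵ s⁻¹
In the Southern Hemisphere f is negative: f = −6.16×10⁻⁵ s⁻¹.
Component geostrophic relations (x east, y north):
u_g = −(1/(fρ)) ∂P/∂y,  v_g = (1/(fρ)) ∂P/∂x
u_g = −(−2.3×10⁻³)/(−6.16×10⁻⁵ × 1.11) = −33.6 m/s;  v_g = (3.4×10⁻³)/(−6.16×10⁻⁵ × 1.11) = −49.7 m/s
|V_g| = √(u_g² + v_g²) = 60.0 m/s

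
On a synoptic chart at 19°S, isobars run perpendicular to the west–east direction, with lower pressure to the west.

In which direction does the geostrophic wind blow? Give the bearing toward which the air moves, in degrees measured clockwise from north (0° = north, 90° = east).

The pressure-gradient force points toward the west (bearing 270°).
Geostrophic balance: in the Southern Hemisphere the Coriolis force deflects motion to the left, so the geostrophic wind blows 90° to the left of the pressure-gradient force (low pressure on the right).
Rotating 270° by 90° counterclockwise gives 180° — the wind blows toward the south.

180°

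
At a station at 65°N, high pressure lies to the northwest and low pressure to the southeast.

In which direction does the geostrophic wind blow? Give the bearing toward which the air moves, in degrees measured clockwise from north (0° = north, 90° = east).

225°

The pressure-gradient force points toward the southeast (bearing 135°).
Geostrophic balance: in the Northern Hemisphere the Coriolis force deflects motion to the right, so the geostrophic wind blows 90° to the right of the pressure-gradient force (low pressure on the left).
Rotating 135° by 90° clockwise gives 225° — the wind blows toward the southwest.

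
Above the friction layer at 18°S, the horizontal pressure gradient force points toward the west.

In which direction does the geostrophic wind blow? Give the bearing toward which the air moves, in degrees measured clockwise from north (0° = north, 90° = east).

180°

The pressure-gradient force points toward the west (bearing 270°).
Geostrophic balance: in the Southern Hemisphere the Coriolis force deflects motion to the left, so the geostrophic wind blows 90° to the left of the pressure-gradient force (low pressure on the right).
Rotating 270° by 90° counterclockwise gives 180° — the wind blows toward the south.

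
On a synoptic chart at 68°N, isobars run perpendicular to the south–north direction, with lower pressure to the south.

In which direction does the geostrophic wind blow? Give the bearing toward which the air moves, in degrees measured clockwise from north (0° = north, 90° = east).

270°

The pressure-gradient force points toward the south (bearing 180°).
Geostrophic balance: in the Northern Hemisphere the Coriolis force deflects motion to the right, so the geostrophic wind blows 90° to the right of the pressure-gradient force (low pressure on the left).
Rotating 180° by 90° clockwise gives 270° — the wind blows toward the west.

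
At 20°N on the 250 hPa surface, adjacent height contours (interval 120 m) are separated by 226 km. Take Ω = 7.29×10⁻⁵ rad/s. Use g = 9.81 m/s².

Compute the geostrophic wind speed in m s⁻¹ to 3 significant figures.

Coriolis parameter at 20°N:
f = 2Ω sin φ = 2 × 7.29×10⁻⁵ × sin 20° = 4.99×10⁻⁵ s⁻¹
Height gradient: |∂Z/∂n| = 120 m / 226000 m = 5.31×10⁻⁴
On a pressure surface, geostrophic balance gives V_g = (g/f)|∂Z/∂n|:
V_g = 9.81 × 5.31×10⁻⁴ / 4.99×10⁻⁵ = 104 m/s

104 m s⁻¹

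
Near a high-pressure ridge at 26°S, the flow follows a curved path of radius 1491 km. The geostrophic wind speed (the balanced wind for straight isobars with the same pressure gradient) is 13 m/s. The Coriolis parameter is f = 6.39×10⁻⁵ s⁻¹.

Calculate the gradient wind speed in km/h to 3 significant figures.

Around a high, pressure-gradient force acts outward with centrifugal, so Coriolis balances both:
fV = (1/ρ)|∂P/∂n| + V²/R  →  V² − fR·V + fR·V_g = 0
With fR = 6.39×10⁻⁵ × 1491×10³ m = 95.3 m/s:
V = [fR − √((fR)² − 4 fR V_g)]/2 = [95.3 − √(95.3² − 4×95.3×13)]/2 = 15.5 m/s
Supergeostrophic (V > V_g = 13 m/s), as expected around a high.
Converting: 15.5 m/s × 3.6 = 55.9 km/h

55.9 km/h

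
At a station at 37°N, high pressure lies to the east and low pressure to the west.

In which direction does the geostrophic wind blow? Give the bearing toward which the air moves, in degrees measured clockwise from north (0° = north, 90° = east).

The pressure-gradient force points toward the west (bearing 270°).
Geostrophic balance: in the Northern Hemisphere the Coriolis force deflects motion to the right, so the geostrophic wind blows 90° to the right of the pressure-gradient force (low pressure on the left).
Rotating 270° by 90° clockwise gives 000° — the wind blows toward the north.

000°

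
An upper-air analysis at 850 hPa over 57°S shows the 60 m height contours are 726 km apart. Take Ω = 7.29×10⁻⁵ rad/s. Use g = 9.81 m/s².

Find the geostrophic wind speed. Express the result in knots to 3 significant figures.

Coriolis parameter at 57°S:
f = 2Ω sin φ = 2 × 7.29×10⁻⁵ × sin 57° = 1.22×10⁻⁴ s⁻¹
Height gradient: |∂Z/∂n| = 60 m / 726000 m = 8.26×10⁻⁵
On a pressure surface, geostrophic balance gives V_g = (g/f)|∂Z/∂n|:
V_g = 9.81 × 8.26×10⁻⁵ / 1.22×10⁻⁴ = 6.63 m/s
Converting: 6.63 m/s × 1.944 = 12.9 knots

12.9 knots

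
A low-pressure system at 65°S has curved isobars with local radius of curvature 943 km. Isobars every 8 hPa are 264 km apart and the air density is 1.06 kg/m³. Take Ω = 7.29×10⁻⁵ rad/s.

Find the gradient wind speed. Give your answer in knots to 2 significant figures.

37 knots

Coriolis parameter at 65°S:
f = 2Ω sin φ = 2 × 7.29×10⁻⁵ × sin 65° = 1.32×10⁻⁴ s⁻¹
Pressure gradient: |∂P/∂n| = 800 Pa / 264000 m = 3.03×10⁻³ Pa/m
Geostrophic speed: V_g = |∂P/∂n|/(fρ) = 3.03×10⁻³/(1.32×10⁻⁴ × 1.06) = 21.6 m/s
Around a low, centrifugal force acts outward with Coriolis, so pressure-gradient force balances both:
(1/ρ)|∂P/∂n| = fV + V²/R  →  V² + fR·V − fR·V_g = 0
With fR = 1.32×10⁻⁴ × 943×10³ m = 125 m/s:
V = [−fR + √((fR)² + 4 fR V_g)]/2 = [−125 + √(125² + 4×125×21.6)]/2 = 18.8 m/s
Subgeostrophic (V < V_g = 21.6 m/s), as expected around a low.
Converting: 18.8 m/s × 1.944 = 37 knots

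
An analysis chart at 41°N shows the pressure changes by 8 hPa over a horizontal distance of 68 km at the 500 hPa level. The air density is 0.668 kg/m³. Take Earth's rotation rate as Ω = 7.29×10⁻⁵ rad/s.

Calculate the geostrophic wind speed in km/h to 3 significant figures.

Coriolis parameter at 41°N:
f = 2Ω sin φ = 2 × 7.29×10⁻⁵ × sin 41° = 9.57×10⁻⁵ s⁻¹
Pressure gradient: |∂P/∂n| = 800 Pa / 68000 m = 1.18×10⁻² Pa/m
Geostrophic balance (pressure-gradient force = Coriolis force):
V_g = (1/(fρ)) |∂P/∂n| = 1.18×10⁻² / (9.57×10⁻⁵ × 0.668) = 184 m/s
Converting: 184 m/s × 3.6 = 663 km/h

663 km/h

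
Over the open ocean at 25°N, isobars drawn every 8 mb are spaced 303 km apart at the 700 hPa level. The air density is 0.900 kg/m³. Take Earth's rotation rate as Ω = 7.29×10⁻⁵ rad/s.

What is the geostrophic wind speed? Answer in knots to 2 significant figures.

Coriolis parameter at 25°N:
f = 2Ω sin φ = 2 × 7.29×10⁻⁵ × sin 25° = 6.16×10⁻⁵ s⁻¹
Pressure gradient: |∂P/∂n| = 800 Pa / 303000 m = 2.64×10⁻³ Pa/m
Geostrophic balance (pressure-gradient force = Coriolis force):
V_g = (1/(fρ)) |∂P/∂n| = 2.64×10⁻³ / (6.16×10⁻⁵ × 0.900) = 47.6 m/s
Converting: 47.6 m/s × 1.944 = 93 knots

93 knots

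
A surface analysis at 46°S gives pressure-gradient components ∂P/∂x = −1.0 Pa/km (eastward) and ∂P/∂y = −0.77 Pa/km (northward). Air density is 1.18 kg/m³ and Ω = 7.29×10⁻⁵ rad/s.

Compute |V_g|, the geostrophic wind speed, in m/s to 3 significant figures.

Coriolis parameter at 46°S:
f = 2Ω sin φ = 2 × 7.29×10⁻⁵ × sin 46° = 1.05×10⁻⁴ s⁻¹
In the Southern Hemisphere f is negative: f = −1.05×10⁻⁴ s⁻¹.
Component geostrophic relations (x east, y north):
u_g = −(1/(fρ)) ∂P/∂y,  v_g = (1/(fρ)) ∂P/∂x
u_g = −(−0.77×10⁻³)/(−1.05×10⁻⁴ × 1.18) = −6.22 m/s;  v_g = (−1.0×10⁻³)/(−1.05×10⁻⁴ × 1.18) = 8.08 m/s
|V_g| = √(u_g² + v_g²) = 10.2 m/s

10.2 m/s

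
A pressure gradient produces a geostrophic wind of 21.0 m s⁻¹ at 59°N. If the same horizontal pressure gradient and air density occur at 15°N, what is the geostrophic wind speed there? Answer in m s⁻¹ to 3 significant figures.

69.5 m s⁻¹

With the same pressure gradient and density, V_g ∝ 1/f ∝ 1/sin φ.
V₂ = V₁ · sin φ₁ / sin φ₂ = 21.0 × sin 59° / sin 15°
V₂ = 21.0 × 0.8572/0.2588 = 69.5 m s⁻¹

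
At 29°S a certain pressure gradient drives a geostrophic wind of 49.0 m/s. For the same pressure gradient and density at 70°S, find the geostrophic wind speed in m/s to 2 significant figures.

With the same pressure gradient and density, V_g ∝ 1/f ∝ 1/sin φ.
V₂ = V₁ · sin φ₁ / sin φ₂ = 49.0 × sin 29° / sin 70°
V₂ = 49.0 × 0.4848/0.9397 = 25 m/s

25 m/s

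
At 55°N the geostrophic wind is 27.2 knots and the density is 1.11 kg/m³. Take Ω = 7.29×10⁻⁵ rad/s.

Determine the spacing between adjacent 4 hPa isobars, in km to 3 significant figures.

Coriolis parameter at 55°N:
f = 2Ω sin φ = 2 × 7.29×10⁻⁵ × sin 55° = 1.19×10⁻⁴ s⁻¹
Wind speed in SI: 27.2 knots = 14.0 m/s
Geostrophic balance rearranged: |∂P/∂n| = f ρ V_g
|∂P/∂n| = 1.19×10⁻⁴ × 1.11 × 14.0 = 1.86×10⁻³ Pa/m
Isobar spacing: Δn = ΔP/|∂P/∂n| = 400 Pa / 1.86×10⁻³ Pa/m = 215629 m ≈ 216 km

216 km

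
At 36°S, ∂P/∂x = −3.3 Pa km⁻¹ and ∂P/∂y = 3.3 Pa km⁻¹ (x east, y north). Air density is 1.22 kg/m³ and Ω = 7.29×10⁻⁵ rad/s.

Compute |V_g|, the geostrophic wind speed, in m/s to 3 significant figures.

Coriolis parameter at 36°S:
f = 2Ω sin φ = 2 × 7.29×10⁻⁵ × sin 36° = 8.57×10⁻⁵ s⁻¹
In the Southern Hemisphere f is negative: f = −8.57×10⁻⁵ s⁻¹.
Component geostrophic relations (x east, y north):
u_g = −(1/(fρ)) ∂P/∂y,  v_g = (1/(fρ)) ∂P/∂x
u_g = −(3.3×10⁻³)/(−8.57×10⁻⁵ × 1.22) = 31.6 m/s;  v_g = (−3.3×10⁻³)/(−8.57×10⁻⁵ × 1.22) = 31.6 m/s
|V_g| = √(u_g² + v_g²) = 44.6 m/s

44.6 m/s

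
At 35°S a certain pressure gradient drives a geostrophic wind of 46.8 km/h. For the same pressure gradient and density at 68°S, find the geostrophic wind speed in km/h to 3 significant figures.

29.0 km/h

With the same pressure gradient and density, V_g ∝ 1/f ∝ 1/sin φ.
V₂ = V₁ · sin φ₁ / sin φ₂ = 46.8 × sin 35° / sin 68°
V₂ = 46.8 × 0.5736/0.9272 = 29.0 km/h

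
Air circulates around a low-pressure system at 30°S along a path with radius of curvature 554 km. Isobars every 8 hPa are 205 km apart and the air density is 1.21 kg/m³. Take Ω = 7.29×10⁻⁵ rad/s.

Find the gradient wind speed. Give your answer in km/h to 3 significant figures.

Coriolis parameter at 30°S:
f = 2Ω sin φ = 2 × 7.29×10⁻⁵ × sin 30° = 7.29×10⁻⁵ s⁻¹
Pressure gradient: |∂P/∂n| = 800 Pa / 205000 m = 3.90×10⁻³ Pa/m
Geostrophic speed: V_g = |∂P/∂n|/(fρ) = 3.90×10⁻³/(7.29×10⁻⁵ × 1.21) = 44.2 m/s
Around a low, centrifugal force acts outward with Coriolis, so pressure-gradient force balances both:
(1/ρ)|∂P/∂n| = fV + V²/R  →  V² + fR·V − fR·V_g = 0
With fR = 7.29×10⁻⁵ × 554×10³ m = 40.4 m/s:
V = [−fR + √((fR)² + 4 fR V_g)]/2 = [−40.4 + √(40.4² + 4×40.4×44.2)]/2 = 26.7 m/s
Subgeostrophic (V < V_g = 44.2 m/s), as expected around a low.
Converting: 26.7 m/s × 3.6 = 95.9 km/h

95.9 km/h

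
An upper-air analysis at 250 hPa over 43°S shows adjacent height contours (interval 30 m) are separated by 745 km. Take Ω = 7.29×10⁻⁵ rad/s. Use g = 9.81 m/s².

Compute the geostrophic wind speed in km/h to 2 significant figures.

14 km/h

Coriolis parameter at 43°S:
f = 2Ω sin φ = 2 × 7.29×10⁻⁵ × sin 43° = 9.94×10⁻⁵ s⁻¹
Height gradient: |∂Z/∂n| = 30 m / 745000 m = 4.03×10⁻⁵
On a pressure surface, geostrophic balance gives V_g = (g/f)|∂Z/∂n|:
V_g = 9.81 × 4.03×10⁻⁵ / 9.94×10⁻⁵ = 3.97 m/s
Converting: 3.97 m/s × 3.6 = 14 km/h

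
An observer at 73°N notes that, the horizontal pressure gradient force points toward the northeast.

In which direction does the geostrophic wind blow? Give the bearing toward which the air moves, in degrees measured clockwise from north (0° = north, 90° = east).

The pressure-gradient force points toward the northeast (bearing 045°).
Geostrophic balance: in the Northern Hemisphere the Coriolis force deflects motion to the right, so the geostrophic wind blows 90° to the right of the pressure-gradient force (low pressure on the left).
Rotating 045° by 90° clockwise gives 135° — the wind blows toward the southeast.

135°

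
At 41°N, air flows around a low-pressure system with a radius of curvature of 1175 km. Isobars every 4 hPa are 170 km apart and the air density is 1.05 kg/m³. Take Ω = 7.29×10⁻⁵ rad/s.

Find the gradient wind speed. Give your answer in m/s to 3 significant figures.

19.9 m/s

Coriolis parameter at 41°N:
f = 2Ω sin φ = 2 × 7.29×10⁻⁵ × sin 41° = 9.57×10⁻⁵ s⁻¹
Pressure gradient: |∂P/∂n| = 400 Pa / 170000 m = 2.35×10⁻³ Pa/m
Geostrophic speed: V_g = |∂P/∂n|/(fρ) = 2.35×10⁻³/(9.57×10⁻⁵ × 1.05) = 23.4 m/s
Around a low, centrifugal force acts outward with Coriolis, so pressure-gradient force balances both:
(1/ρ)|∂P/∂n| = fV + V²/R  →  V² + fR·V − fR·V_g = 0
With fR = 9.57×10⁻⁵ × 1175×10³ m = 112 m/s:
V = [−fR + √((fR)² + 4 fR V_g)]/2 = [−112 + √(112² + 4×112×23.4)]/2 = 19.9 m/s
Subgeostrophic (V < V_g = 23.4 m/s), as expected around a low.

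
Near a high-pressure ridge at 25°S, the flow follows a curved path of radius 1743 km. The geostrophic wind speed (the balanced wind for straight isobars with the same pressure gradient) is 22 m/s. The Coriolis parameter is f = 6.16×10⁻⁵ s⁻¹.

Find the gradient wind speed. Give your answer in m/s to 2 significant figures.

31 m/s

Around a high, pressure-gradient force acts outward with centrifugal, so Coriolis balances both:
fV = (1/ρ)|∂P/∂n| + V²/R  →  V² − fR·V + fR·V_g = 0
With fR = 6.16×10⁻⁵ × 1743×10³ m = 107 m/s:
V = [fR − √((fR)² − 4 fR V_g)]/2 = [107 − √(107² − 4×107×22)]/2 = 30.9 m/s
Supergeostrophic (V > V_g = 22 m/s), as expected around a high.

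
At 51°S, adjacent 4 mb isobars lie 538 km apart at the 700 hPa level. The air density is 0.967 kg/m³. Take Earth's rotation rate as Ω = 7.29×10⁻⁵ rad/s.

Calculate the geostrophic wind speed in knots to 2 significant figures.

13 knots

Coriolis parameter at 51°S:
f = 2Ω sin φ = 2 × 7.29×10⁻⁵ × sin 51° = 1.13×10⁻⁴ s⁻¹
Pressure gradient: |∂P/∂n| = 400 Pa / 538000 m = 7.43×10⁻⁴ Pa/m
Geostrophic balance (pressure-gradient force = Coriolis force):
V_g = (1/(fρ)) |∂P/∂n| = 7.43×10⁻⁴ / (1.13×10⁻⁴ × 0.967) = 6.79 m/s
Converting: 6.79 m/s × 1.944 = 13 knots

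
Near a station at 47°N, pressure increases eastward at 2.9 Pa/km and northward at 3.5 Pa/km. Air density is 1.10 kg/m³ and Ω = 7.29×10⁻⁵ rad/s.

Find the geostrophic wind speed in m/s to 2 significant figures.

Coriolis parameter at 47°N:
f = 2Ω sin φ = 2 × 7.29×10⁻⁵ × sin 47° = 1.07×10⁻⁴ s⁻¹
Component geostrophic relations (x east, y north):
u_g = −(1/(fρ)) ∂P/∂y,  v_g = (1/(fρ)) ∂P/∂x
u_g = −(3.5×10⁻³)/(1.07×10⁻⁴ × 1.10) = −29.8 m/s;  v_g = (2.9×10⁻³)/(1.07×10⁻⁴ × 1.10) = 24.7 m/s
|V_g| = √(u_g² + v_g²) = 38.8 m/s

39 m/s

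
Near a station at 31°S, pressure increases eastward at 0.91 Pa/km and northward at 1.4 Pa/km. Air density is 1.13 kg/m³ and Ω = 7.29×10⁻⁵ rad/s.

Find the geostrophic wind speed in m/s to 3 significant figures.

Coriolis parameter at 31°S:
f = 2Ω sin φ = 2 × 7.29×10⁻⁵ × sin 31° = 7.51×10⁻⁵ s⁻¹
In the Southern Hemisphere f is negative: f = −7.51×10⁻⁵ s⁻¹.
Component geostrophic relations (x east, y north):
u_g = −(1/(fρ)) ∂P/∂y,  v_g = (1/(fρ)) ∂P/∂x
u_g = −(1.4×10⁻³)/(−7.51×10⁻⁵ × 1.13) = 16.5 m/s;  v_g = (0.91×10⁻³)/(−7.51×10⁻⁵ × 1.13) = −10.7 m/s
|V_g| = √(u_g² + v_g²) = 19.7 m/s

19.7 m/s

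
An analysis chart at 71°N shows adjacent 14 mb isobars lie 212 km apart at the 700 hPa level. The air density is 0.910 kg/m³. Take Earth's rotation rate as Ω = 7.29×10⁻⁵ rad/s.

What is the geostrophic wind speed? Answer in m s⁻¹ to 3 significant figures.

Coriolis parameter at 71°N:
f = 2Ω sin φ = 2 × 7.29×10⁻⁵ × sin 71° = 1.38×10⁻⁴ s⁻¹
Pressure gradient: |∂P/∂n| = 1400 Pa / 212000 m = 6.60×10⁻³ Pa/m
Geostrophic balance (pressure-gradient force = Coriolis force):
V_g = (1/(fρ)) |∂P/∂n| = 6.60×10⁻³ / (1.38×10⁻⁴ × 0.910) = 52.6 m/s

52.6 m s⁻¹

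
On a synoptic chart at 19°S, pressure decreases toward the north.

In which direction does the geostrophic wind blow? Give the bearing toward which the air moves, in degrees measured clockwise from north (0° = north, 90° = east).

The pressure-gradient force points toward the north (bearing 000°).
Geostrophic balance: in the Southern Hemisphere the Coriolis force deflects motion to the left, so the geostrophic wind blows 90° to the left of the pressure-gradient force (low pressure on the right).
Rotating 000° by 90° counterclockwise gives 270° — the wind blows toward the west.

270°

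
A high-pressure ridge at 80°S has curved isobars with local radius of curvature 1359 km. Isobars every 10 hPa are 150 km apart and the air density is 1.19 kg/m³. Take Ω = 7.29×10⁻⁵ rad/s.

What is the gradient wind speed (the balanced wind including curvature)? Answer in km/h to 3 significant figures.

194 km/h

Coriolis parameter at 80°S:
f = 2Ω sin φ = 2 × 7.29×10⁻⁵ × sin 80° = 1.44×10⁻⁴ s⁻¹
Pressure gradient: |∂P/∂n| = 1000 Pa / 150000 m = 6.67×10⁻³ Pa/m
Geostrophic speed: V_g = |∂P/∂n|/(fρ) = 6.67×10⁻³/(1.44×10⁻⁴ × 1.19) = 39.0 m/s
Around a high, pressure-gradient force acts outward with centrifugal, so Coriolis balances both:
fV = (1/ρ)|∂P/∂n| + V²/R  →  V² − fR·V + fR·V_g = 0
With fR = 1.44×10⁻⁴ × 1359×10³ m = 195 m/s:
V = [fR − √((fR)² − 4 fR V_g)]/2 = [195 − √(195² − 4×195×39)]/2 = 53.9 m/s
Supergeostrophic (V > V_g = 39 m/s), as expected around a high.
Converting: 53.9 m/s × 3.6 = 194 km/h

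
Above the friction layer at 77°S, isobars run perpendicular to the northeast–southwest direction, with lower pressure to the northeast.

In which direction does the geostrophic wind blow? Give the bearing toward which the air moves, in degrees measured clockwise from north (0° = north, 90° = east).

The pressure-gradient force points toward the northeast (bearing 045°).
Geostrophic balance: in the Southern Hemisphere the Coriolis force deflects motion to the left, so the geostrophic wind blows 90° to the left of the pressure-gradient force (low pressure on the right).
Rotating 045° by 90° counterclockwise gives 315° — the wind blows toward the northwest.

315°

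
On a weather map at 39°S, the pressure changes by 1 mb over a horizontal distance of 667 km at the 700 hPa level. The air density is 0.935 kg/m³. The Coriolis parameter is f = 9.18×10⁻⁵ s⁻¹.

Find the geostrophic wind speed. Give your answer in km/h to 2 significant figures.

Pressure gradient: |∂P/∂n| = 100 Pa / 667000 m = 1.50×10⁻⁴ Pa/m
Geostrophic balance (pressure-gradient force = Coriolis force):
V_g = (1/(fρ)) |∂P/∂n| = 1.50×10⁻⁴ / (9.18×10⁻⁵ × 0.935) = 1.75 m/s
Converting: 1.75 m/s × 3.6 = 6.3 km/h

6.3 km/h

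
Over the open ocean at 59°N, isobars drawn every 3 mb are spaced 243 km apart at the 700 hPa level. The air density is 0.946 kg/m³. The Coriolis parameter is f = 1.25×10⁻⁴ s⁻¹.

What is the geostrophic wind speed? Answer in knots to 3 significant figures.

Pressure gradient: |∂P/∂n| = 300 Pa / 243000 m = 1.23×10⁻³ Pa/m
Geostrophic balance (pressure-gradient force = Coriolis force):
V_g = (1/(fρ)) |∂P/∂n| = 1.23×10⁻³ / (1.25×10⁻⁴ × 0.946) = 10.4 m/s
Converting: 10.4 m/s × 1.944 = 20.3 knots

20.3 knots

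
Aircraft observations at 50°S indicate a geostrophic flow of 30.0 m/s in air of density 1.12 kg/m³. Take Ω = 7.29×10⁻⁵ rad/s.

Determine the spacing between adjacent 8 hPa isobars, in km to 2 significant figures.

210 km

Coriolis parameter at 50°S:
f = 2Ω sin φ = 2 × 7.29×10⁻⁵ × sin 50° = 1.12×10⁻⁴ s⁻¹
Geostrophic balance rearranged: |∂P/∂n| = f ρ V_g
|∂P/∂n| = 1.12×10⁻⁴ × 1.12 × 30.0 = 3.75×10⁻³ Pa/m
Isobar spacing: Δn = ΔP/|∂P/∂n| = 800 Pa / 3.75×10⁻³ Pa/m = 213176 m ≈ 210 km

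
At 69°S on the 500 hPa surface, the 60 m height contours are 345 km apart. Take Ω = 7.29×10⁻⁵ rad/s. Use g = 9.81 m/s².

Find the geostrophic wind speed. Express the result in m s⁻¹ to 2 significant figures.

13 m s⁻¹

Coriolis parameter at 69°S:
f = 2Ω sin φ = 2 × 7.29×10⁻⁵ × sin 69° = 1.36×10⁻⁴ s⁻¹
Height gradient: |∂Z/∂n| = 60 m / 345000 m = 1.74×10⁻⁴
On a pressure surface, geostrophic balance gives V_g = (g/f)|∂Z/∂n|:
V_g = 9.81 × 1.74×10⁻⁴ / 1.36×10⁻⁴ = 12.5 m/s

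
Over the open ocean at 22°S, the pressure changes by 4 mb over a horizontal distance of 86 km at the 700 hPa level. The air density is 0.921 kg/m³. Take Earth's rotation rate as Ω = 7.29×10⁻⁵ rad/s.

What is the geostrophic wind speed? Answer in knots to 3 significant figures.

180 knots

Coriolis parameter at 22°S:
f = 2Ω sin φ = 2 × 7.29×10⁻⁵ × sin 22° = 5.46×10⁻⁵ s⁻¹
Pressure gradient: |∂P/∂n| = 400 Pa / 86000 m = 4.65×10⁻³ Pa/m
Geostrophic balance (pressure-gradient force = Coriolis force):
V_g = (1/(fρ)) |∂P/∂n| = 4.65×10⁻³ / (5.46×10⁻⁵ × 0.921) = 92.5 m/s
Converting: 92.5 m/s × 1.944 = 180 knots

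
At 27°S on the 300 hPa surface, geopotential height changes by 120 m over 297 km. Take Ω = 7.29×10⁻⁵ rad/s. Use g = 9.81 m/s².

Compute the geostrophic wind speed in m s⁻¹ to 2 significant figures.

Coriolis parameter at 27°S:
f = 2Ω sin φ = 2 × 7.29×10⁻⁵ × sin 27° = 6.62×10⁻⁵ s⁻¹
Height gradient: |∂Z/∂n| = 120 m / 297000 m = 4.04×10⁻⁴
On a pressure surface, geostrophic balance gives V_g = (g/f)|∂Z/∂n|:
V_g = 9.81 × 4.04×10⁻⁴ / 6.62×10⁻⁵ = 59.9 m/s

60 m s⁻¹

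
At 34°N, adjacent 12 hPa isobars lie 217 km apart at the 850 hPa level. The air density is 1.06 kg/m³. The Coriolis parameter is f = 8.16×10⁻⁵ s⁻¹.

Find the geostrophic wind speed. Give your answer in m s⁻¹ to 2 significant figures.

64 m s⁻¹

Pressure gradient: |∂P/∂n| = 1200 Pa / 217000 m = 5.53×10⁻³ Pa/m
Geostrophic balance (pressure-gradient force = Coriolis force):
V_g = (1/(fρ)) |∂P/∂n| = 5.53×10⁻³ / (8.16×10⁻⁵ × 1.06) = 63.9 m/s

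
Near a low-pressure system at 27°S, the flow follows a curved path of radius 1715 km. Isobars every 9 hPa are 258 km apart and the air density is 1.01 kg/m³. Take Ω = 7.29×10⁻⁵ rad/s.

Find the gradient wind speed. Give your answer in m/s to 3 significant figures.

38.9 m/s

Coriolis parameter at 27°S:
f = 2Ω sin φ = 2 × 7.29×10⁻⁵ × sin 27° = 6.62×10⁻⁵ s⁻¹
Pressure gradient: |∂P/∂n| = 900 Pa / 258000 m = 3.49×10⁻³ Pa/m
Geostrophic speed: V_g = |∂P/∂n|/(fρ) = 3.49×10⁻³/(6.62×10⁻⁵ × 1.01) = 52.2 m/s
Around a low, centrifugal force acts outward with Coriolis, so pressure-gradient force balances both:
(1/ρ)|∂P/∂n| = fV + V²/R  →  V² + fR·V − fR·V_g = 0
With fR = 6.62×10⁻⁵ × 1715×10³ m = 114 m/s:
V = [−fR + √((fR)² + 4 fR V_g)]/2 = [−114 + √(114² + 4×114×52.2)]/2 = 38.9 m/s
Subgeostrophic (V < V_g = 52.2 m/s), as expected around a low.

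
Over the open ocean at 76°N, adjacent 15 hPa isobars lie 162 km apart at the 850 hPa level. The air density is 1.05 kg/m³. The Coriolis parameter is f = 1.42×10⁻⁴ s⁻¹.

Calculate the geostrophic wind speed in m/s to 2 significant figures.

62 m/s

Pressure gradient: |∂P/∂n| = 1500 Pa / 162000 m = 9.26×10⁻³ Pa/m
Geostrophic balance (pressure-gradient force = Coriolis force):
V_g = (1/(fρ)) |∂P/∂n| = 9.26×10⁻³ / (1.42×10⁻⁴ × 1.05) = 62.1 m/s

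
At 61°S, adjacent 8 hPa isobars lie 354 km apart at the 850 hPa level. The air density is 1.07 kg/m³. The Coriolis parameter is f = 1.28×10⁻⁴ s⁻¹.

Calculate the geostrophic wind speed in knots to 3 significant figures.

32.1 knots

Pressure gradient: |∂P/∂n| = 800 Pa / 354000 m = 2.26×10⁻³ Pa/m
Geostrophic balance (pressure-gradient force = Coriolis force):
V_g = (1/(fρ)) |∂P/∂n| = 2.26×10⁻³ / (1.28×10⁻⁴ × 1.07) = 16.5 m/s
Converting: 16.5 m/s × 1.944 = 32.1 knots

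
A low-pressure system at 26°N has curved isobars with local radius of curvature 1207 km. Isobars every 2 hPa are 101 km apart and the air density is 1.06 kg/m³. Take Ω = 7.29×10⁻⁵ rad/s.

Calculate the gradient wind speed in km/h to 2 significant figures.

81 km/h

Coriolis parameter at 26°N:
f = 2Ω sin φ = 2 × 7.29×10⁻⁵ × sin 26° = 6.39×10⁻⁵ s⁻¹
Pressure gradient: |∂P/∂n| = 200 Pa / 101000 m = 1.98×10⁻³ Pa/m
Geostrophic speed: V_g = |∂P/∂n|/(fρ) = 1.98×10⁻³/(6.39×10⁻⁵ × 1.06) = 29.2 m/s
Around a low, centrifugal force acts outward with Coriolis, so pressure-gradient force balances both:
(1/ρ)|∂P/∂n| = fV + V²/R  →  V² + fR·V − fR·V_g = 0
With fR = 6.39×10⁻⁵ × 1207×10³ m = 77.1 m/s:
V = [−fR + √((fR)² + 4 fR V_g)]/2 = [−77.1 + √(77.1² + 4×77.1×29.2)]/2 = 22.6 m/s
Subgeostrophic (V < V_g = 29.2 m/s), as expected around a low.
Converting: 22.6 m/s × 3.6 = 81 km/h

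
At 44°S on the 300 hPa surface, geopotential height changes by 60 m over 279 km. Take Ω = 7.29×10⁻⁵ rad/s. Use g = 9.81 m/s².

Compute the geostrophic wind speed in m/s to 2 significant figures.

21 m/s

Coriolis parameter at 44°S:
f = 2Ω sin φ = 2 × 7.29×10⁻⁵ × sin 44° = 1.01×10⁻⁴ s⁻¹
Height gradient: |∂Z/∂n| = 60 m / 279000 m = 2.15×10⁻⁴
On a pressure surface, geostrophic balance gives V_g = (g/f)|∂Z/∂n|:
V_g = 9.81 × 2.15×10⁻⁴ / 1.01×10⁻⁴ = 20.8 m/s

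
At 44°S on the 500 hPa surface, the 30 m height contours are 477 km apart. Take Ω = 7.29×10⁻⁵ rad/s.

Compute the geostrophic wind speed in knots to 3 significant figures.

11.8 knots

Coriolis parameter at 44°S:
f = 2Ω sin φ = 2 × 7.29×10⁻⁵ × sin 44° = 1.01×10⁻⁴ s⁻¹
Height gradient: |∂Z/∂n| = 30 m / 477000 m = 6.29×10⁻⁵
On a pressure surface, geostrophic balance gives V_g = (g/f)|∂Z/∂n|:
V_g = 9.81 × 6.29×10⁻⁵ / 1.01×10⁻⁴ = 6.09 m/s
Converting: 6.09 m/s × 1.944 = 11.8 knots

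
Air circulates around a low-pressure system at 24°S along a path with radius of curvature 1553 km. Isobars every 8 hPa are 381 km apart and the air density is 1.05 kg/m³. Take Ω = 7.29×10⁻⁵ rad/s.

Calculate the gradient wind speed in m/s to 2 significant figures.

Coriolis parameter at 24°S:
f = 2Ω sin φ = 2 × 7.29×10⁻⁵ × sin 24° = 5.93×10⁻⁵ s⁻¹
Pressure gradient: |∂P/∂n| = 800 Pa / 381000 m = 2.10×10⁻³ Pa/m
Geostrophic speed: V_g = |∂P/∂n|/(fρ) = 2.10×10⁻³/(5.93×10⁻⁵ × 1.05) = 33.7 m/s
Around a low, centrifugal force acts outward with Coriolis, so pressure-gradient force balances both:
(1/ρ)|∂P/∂n| = fV + V²/R  →  V² + fR·V − fR·V_g = 0
With fR = 5.93×10⁻⁵ × 1553×10³ m = 92.1 m/s:
V = [−fR + √((fR)² + 4 fR V_g)]/2 = [−92.1 + √(92.1² + 4×92.1×33.7)]/2 = 26.2 m/s
Subgeostrophic (V < V_g = 33.7 m/s), as expected around a low.

26 m/s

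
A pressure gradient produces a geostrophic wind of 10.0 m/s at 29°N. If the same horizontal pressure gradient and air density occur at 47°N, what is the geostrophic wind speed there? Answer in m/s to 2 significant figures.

6.6 m/s

With the same pressure gradient and density, V_g ∝ 1/f ∝ 1/sin φ.
V₂ = V₁ · sin φ₁ / sin φ₂ = 10.0 × sin 29° / sin 47°
V₂ = 10.0 × 0.4848/0.7314 = 6.6 m/s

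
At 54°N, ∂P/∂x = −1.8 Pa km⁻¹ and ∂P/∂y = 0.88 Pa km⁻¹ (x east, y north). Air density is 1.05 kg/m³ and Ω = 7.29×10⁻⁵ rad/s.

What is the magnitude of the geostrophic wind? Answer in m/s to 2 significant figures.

16 m/s

Coriolis parameter at 54°N:
f = 2Ω sin φ = 2 × 7.29×10⁻⁵ × sin 54° = 1.18×10⁻⁴ s⁻¹
Component geostrophic relations (x east, y north):
u_g = −(1/(fρ)) ∂P/∂y,  v_g = (1/(fρ)) ∂P/∂x
u_g = −(0.88×10⁻³)/(1.18×10⁻⁴ × 1.05) = −7.11 m/s;  v_g = (−1.8×10⁻³)/(1.18×10⁻⁴ × 1.05) = −14.5 m/s
|V_g| = √(u_g² + v_g²) = 16.2 m/s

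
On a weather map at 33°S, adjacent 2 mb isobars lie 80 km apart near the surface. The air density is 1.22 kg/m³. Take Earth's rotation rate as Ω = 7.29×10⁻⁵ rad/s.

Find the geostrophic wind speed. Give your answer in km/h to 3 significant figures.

Coriolis parameter at 33°S:
f = 2Ω sin φ = 2 × 7.29×10⁻⁵ × sin 33° = 7.94×10⁻⁵ s⁻¹
Pressure gradient: |∂P/∂n| = 200 Pa / 80000 m = 2.50×10⁻³ Pa/m
Geostrophic balance (pressure-gradient force = Coriolis force):
V_g = (1/(fρ)) |∂P/∂n| = 2.50×10⁻³ / (7.94×10⁻⁵ × 1.22) = 25.8 m/s
Converting: 25.8 m/s × 3.6 = 92.9 km/h

92.9 km/h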